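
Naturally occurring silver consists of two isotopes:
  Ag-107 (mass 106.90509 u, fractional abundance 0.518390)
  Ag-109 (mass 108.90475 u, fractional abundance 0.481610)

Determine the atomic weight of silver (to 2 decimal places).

Weight each isotope mass by its fractional abundance: 0.518390 × 106.90509 + 0.481610 × 108.90475
= 55.418530 + 52.449617 = 107.868147 u

107.87 u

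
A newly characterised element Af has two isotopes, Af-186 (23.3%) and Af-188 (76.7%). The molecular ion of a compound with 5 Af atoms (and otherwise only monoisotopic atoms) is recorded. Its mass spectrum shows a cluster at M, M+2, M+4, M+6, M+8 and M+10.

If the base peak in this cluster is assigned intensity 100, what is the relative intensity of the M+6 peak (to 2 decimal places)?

Term probabilities: M 0.0007, M+2 0.0113, M+4 0.0744, M+6 0.2450, M+8 0.4032, M+10 0.2654. Base peak = M+8.
P(M+8) = C(5,4) × 0.233^1 × 0.767^4 = 5 × 0.2330 × 0.34608395 = 0.403188 (base)
P(M+6) = C(5,3) × 0.233^2 × 0.767^3 = 10 × 0.054289 × 0.45121766 = 0.244962
Relative intensity = 0.244962 / 0.403188 × 100 = 60.76

60.76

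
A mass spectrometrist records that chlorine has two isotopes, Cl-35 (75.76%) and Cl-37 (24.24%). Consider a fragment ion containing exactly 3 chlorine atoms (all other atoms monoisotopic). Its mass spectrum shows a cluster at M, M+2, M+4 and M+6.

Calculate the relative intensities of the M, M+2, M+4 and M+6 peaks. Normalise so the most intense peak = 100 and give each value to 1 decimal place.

100.0 : 96.0 : 30.7 : 3.3

Each Cl atom is independently Cl-35 (p = 0.7576) or Cl-37 (q = 0.2424); the cluster is the binomial expansion (p + q)^3.
P(M) = 0.7576^3 = 0.434830
P(M+2) = 3 × 0.7576^2 × 0.2424^1 = 0.417382
P(M+4) = 3 × 0.7576^1 × 0.2424^2 = 0.133545
P(M+6) = 0.2424^3 = 0.014243
The M peak is largest (0.434830); scaling to 100 gives 100.0 : 96.0 : 30.7 : 3.3.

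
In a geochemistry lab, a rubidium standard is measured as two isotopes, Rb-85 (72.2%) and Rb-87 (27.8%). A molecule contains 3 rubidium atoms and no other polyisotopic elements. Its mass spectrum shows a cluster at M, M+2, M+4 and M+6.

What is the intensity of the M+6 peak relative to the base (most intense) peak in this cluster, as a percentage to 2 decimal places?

Binomial terms of (0.722 + 0.278)^3: M 0.3764, M+2 0.4348, M+4 0.1674, M+6 0.0215 → M+2 is the base peak.
P(M+2) = C(3,1) × 0.722^2 × 0.278^1 = 3 × 0.521284 × 0.2780 = 0.434751 (base)
P(M+6) = C(3,3) × 0.722^0 × 0.278^3 = 1 × 1.0000 × 0.02148495 = 0.021485
Relative intensity = 0.021485 / 0.434751 × 100 = 4.94

4.94%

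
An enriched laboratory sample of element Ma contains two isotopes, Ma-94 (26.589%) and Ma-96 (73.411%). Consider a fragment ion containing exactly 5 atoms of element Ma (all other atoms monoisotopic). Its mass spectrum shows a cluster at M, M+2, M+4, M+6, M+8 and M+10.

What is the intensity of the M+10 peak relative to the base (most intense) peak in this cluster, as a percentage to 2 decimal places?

55.22%

Binomial terms of (0.26589 + 0.73411)^5: M 0.0013, M+2 0.0183, M+4 0.1013, M+6 0.2797, M+8 0.3861, M+10 0.2132 → M+8 is the base peak.
P(M+8) = C(5,4) × 0.26589^1 × 0.73411^4 = 5 × 0.26589 × 0.29043206 = 0.386115 (base)
P(M+10) = C(5,5) × 0.26589^0 × 0.73411^5 = 1 × 1.0000 × 0.21320908 = 0.213209
Relative intensity = 0.213209 / 0.386115 × 100 = 55.22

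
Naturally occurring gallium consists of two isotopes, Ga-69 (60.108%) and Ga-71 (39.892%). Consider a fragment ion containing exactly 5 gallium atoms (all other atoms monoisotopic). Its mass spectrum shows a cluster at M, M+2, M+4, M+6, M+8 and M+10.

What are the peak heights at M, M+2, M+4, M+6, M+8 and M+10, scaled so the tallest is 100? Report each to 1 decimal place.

22.7 : 75.3 : 100.0 : 66.4 : 22.0 : 2.9

Each Ga atom is independently Ga-69 (p = 0.60108) or Ga-71 (q = 0.39892); the cluster is the binomial expansion (p + q)^5.
P(M) = 0.60108^5 = 0.078462
P(M+2) = 5 × 0.60108^4 × 0.39892^1 = 0.260366
P(M+4) = 10 × 0.60108^3 × 0.39892^2 = 0.345596
P(M+6) = 10 × 0.60108^2 × 0.39892^3 = 0.229362
P(M+8) = 5 × 0.60108^1 × 0.39892^4 = 0.076111
P(M+10) = 0.39892^5 = 0.010103
The M+4 peak is largest (0.345596); scaling to 100 gives 22.7 : 75.3 : 100.0 : 66.4 : 22.0 : 2.9.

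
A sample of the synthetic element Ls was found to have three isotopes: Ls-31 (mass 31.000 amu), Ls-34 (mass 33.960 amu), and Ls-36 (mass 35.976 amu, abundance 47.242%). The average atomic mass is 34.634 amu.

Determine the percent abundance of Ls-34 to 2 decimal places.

Let x and y be the fractions of Ls-31 and Ls-34. Then x + y = 1 − 0.47242 = 0.52758 and 31.000x + 33.960y = 34.634 − 0.47242×35.976 = 17.63821808.
Substituting: 31.000x + 33.960(0.52758 − x) = 17.63821808
(31.000 − 33.960)x = -0.27839872  ⇒  x = 0.09405, y = 0.43353
Ls-31: 9.41%, Ls-34: 43.35%.

43.35%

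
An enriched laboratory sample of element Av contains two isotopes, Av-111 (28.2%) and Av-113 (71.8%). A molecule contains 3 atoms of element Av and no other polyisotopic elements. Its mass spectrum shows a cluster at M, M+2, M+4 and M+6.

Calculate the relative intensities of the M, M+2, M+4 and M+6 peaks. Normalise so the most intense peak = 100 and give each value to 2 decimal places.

5.14 : 39.28 : 100.00 : 84.87

Expanding (0.282 + 0.718)^3:
P(M) = 0.282^3 = 0.022426
P(M+2) = 3 × 0.282^2 × 0.718^1 = 0.171295
P(M+4) = 3 × 0.282^1 × 0.718^2 = 0.436133
P(M+6) = 0.718^3 = 0.370146
The M+4 peak is largest (0.436133); scaling to 100 gives 5.14 : 39.28 : 100.00 : 84.87.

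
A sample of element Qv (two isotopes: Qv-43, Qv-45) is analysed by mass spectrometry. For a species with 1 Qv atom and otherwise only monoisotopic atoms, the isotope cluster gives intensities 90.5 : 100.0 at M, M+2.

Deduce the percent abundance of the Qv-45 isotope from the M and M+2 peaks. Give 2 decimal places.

Write p for the Qv-43 fraction. I(M+2)/I(M) = [C(1,1)·p^0·(1−p)] / p^1 = 1·(1−p)/p = 100.0/90.5 = 1.1050
(1−p)/p = 1.1050/1 = 1.1050  ⇒  p = 1/(1 + 1.1050) = 0.4751
Qv-43: 47.51%, Qv-45: 52.49%.

52.49%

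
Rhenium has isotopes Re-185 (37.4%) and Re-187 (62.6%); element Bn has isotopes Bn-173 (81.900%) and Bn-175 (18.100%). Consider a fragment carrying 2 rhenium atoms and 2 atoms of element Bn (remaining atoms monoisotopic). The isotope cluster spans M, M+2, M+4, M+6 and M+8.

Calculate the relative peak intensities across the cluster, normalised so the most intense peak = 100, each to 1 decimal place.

Rhenium pattern (n=2): 0.139876 : 0.468248 : 0.391876
Element Bn pattern (n=2): 0.670761 : 0.296478 : 0.032761
Convolve the two distributions (both contribute in 2-u steps):
  M: 0.139876×0.670761 = 0.093823
  M+2: 0.139876×0.296478 + 0.468248×0.670761 = 0.355553
  M+4: 0.139876×0.032761 + 0.468248×0.296478 + 0.391876×0.670761 = 0.406263
  M+6: 0.468248×0.032761 + 0.391876×0.296478 = 0.131523
  M+8: 0.391876×0.032761 = 0.012838
Scale to base peak (0.406263) = 100: 23.1 : 87.5 : 100.0 : 32.4 : 3.2

23.1 : 87.5 : 100.0 : 32.4 : 3.2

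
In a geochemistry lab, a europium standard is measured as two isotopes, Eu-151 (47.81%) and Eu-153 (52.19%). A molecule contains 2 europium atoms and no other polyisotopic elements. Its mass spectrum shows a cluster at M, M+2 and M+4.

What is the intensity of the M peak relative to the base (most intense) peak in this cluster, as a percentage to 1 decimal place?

45.8%

(0.4781 + 0.5219)^2 gives M 0.2286, M+2 0.4990, M+4 0.2724; the largest is M+2.
P(M+2) = C(2,1) × 0.4781^1 × 0.5219^1 = 2 × 0.4781 × 0.5219 = 0.499041 (base)
P(M) = C(2,0) × 0.4781^2 × 0.5219^0 = 1 × 0.22857961 × 1.0000 = 0.228580
Relative intensity = 0.228580 / 0.499041 × 100 = 45.8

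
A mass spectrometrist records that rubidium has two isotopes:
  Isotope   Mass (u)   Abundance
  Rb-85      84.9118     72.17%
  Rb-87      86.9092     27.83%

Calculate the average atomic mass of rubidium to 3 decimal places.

85.468 u

Ar = Σ fᵢ·mᵢ = 0.7217 × 84.9118 + 0.2783 × 86.9092
= 61.28085 + 24.18683 = 85.46768 u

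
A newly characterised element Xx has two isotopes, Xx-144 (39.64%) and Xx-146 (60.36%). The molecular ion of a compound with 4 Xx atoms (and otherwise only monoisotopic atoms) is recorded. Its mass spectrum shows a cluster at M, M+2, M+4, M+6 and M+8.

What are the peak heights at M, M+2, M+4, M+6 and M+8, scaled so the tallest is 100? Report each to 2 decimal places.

Expanding (0.3964 + 0.6036)^4:
P(M) = 0.3964^4 = 0.024691
P(M+2) = 4 × 0.3964^3 × 0.6036^1 = 0.150387
P(M+4) = 6 × 0.3964^2 × 0.6036^2 = 0.343492
P(M+6) = 4 × 0.3964^1 × 0.6036^3 = 0.348691
P(M+8) = 0.6036^4 = 0.132739
The M+6 peak is largest (0.348691); scaling to 100 gives 7.08 : 43.13 : 98.51 : 100.00 : 38.07.

7.08 : 43.13 : 98.51 : 100.00 : 38.07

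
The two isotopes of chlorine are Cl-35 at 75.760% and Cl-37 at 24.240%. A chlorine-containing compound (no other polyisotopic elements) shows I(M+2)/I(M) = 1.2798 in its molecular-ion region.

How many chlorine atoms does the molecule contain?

4

The M+2/M ratio from n Cl atoms is n · q/p = n · 0.24240/0.75760.
n = 1.2798 × 0.75760/0.24240 = 4.00 ≈ 4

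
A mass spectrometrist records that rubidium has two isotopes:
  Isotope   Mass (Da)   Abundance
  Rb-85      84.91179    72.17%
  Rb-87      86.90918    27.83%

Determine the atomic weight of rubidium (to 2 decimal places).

Average mass = Σ (abundance × isotope mass) = 0.7217 × 84.91179 + 0.2783 × 86.90918
= 61.280839 + 24.186825 = 85.467664 Da

85.47 Da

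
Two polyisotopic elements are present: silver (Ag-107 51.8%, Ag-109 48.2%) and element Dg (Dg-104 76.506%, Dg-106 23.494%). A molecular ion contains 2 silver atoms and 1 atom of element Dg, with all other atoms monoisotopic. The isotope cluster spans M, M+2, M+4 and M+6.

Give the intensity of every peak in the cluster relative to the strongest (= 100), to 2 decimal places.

46.12 : 100.00 : 66.29 : 12.26

Silver pattern (n=2): 0.268324 : 0.499352 : 0.232324
Element Dg pattern (n=1): 0.76506 : 0.23494
Convolve the two distributions (both contribute in 2-u steps):
  M: 0.268324×0.76506 = 0.205284
  M+2: 0.268324×0.23494 + 0.499352×0.76506 = 0.445074
  M+4: 0.499352×0.23494 + 0.232324×0.76506 = 0.295060
  M+6: 0.232324×0.23494 = 0.054582
Scale to base peak (0.445074) = 100: 46.12 : 100.00 : 66.29 : 12.26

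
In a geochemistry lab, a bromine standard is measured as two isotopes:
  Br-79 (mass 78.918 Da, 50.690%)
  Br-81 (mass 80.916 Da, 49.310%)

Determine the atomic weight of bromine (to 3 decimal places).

79.903 Da

Average mass = Σ (abundance × isotope mass) = 0.50690 × 78.918 + 0.49310 × 80.916
= 40.0035 + 39.8997 = 79.9032 Da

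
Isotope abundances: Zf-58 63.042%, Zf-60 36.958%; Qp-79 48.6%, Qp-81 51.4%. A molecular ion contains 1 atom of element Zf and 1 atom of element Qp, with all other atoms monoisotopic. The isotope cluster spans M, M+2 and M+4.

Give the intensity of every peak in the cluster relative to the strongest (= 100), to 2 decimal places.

Element Zf pattern (n=1): 0.63042 : 0.36958
Element Qp pattern (n=1): 0.4860 : 0.5140
Convolve the two distributions (both contribute in 2-u steps):
  M: 0.63042×0.4860 = 0.306384
  M+2: 0.63042×0.5140 + 0.36958×0.4860 = 0.503652
  M+4: 0.36958×0.5140 = 0.189964
Scale to base peak (0.503652) = 100: 60.83 : 100.00 : 37.72

60.83 : 100.00 : 37.72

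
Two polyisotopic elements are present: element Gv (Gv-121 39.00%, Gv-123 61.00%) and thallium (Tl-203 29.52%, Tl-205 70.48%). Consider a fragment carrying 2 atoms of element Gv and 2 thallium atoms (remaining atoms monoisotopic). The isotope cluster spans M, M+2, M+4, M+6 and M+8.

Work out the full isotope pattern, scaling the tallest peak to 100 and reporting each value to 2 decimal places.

Element Gv pattern (n=2): 0.1521 : 0.4758 : 0.3721
Thallium pattern (n=2): 0.08714304 : 0.41611392 : 0.49674304
Convolve the two distributions (both contribute in 2-u steps):
  M: 0.1521×0.08714304 = 0.013254
  M+2: 0.1521×0.41611392 + 0.4758×0.08714304 = 0.104754
  M+4: 0.1521×0.49674304 + 0.4758×0.41611392 + 0.3721×0.08714304 = 0.305968
  M+6: 0.4758×0.49674304 + 0.3721×0.41611392 = 0.391186
  M+8: 0.3721×0.49674304 = 0.184838
Scale to base peak (0.391186) = 100: 3.39 : 26.78 : 78.22 : 100.00 : 47.25

3.39 : 26.78 : 78.22 : 100.00 : 47.25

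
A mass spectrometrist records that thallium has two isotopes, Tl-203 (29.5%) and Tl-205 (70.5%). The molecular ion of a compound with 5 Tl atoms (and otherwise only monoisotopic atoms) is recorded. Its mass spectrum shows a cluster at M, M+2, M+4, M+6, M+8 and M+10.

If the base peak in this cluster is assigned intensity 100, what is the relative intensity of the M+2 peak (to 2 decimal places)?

7.33

Binomial terms of (0.295 + 0.705)^5: M 0.0022, M+2 0.0267, M+4 0.1276, M+6 0.3049, M+8 0.3644, M+10 0.1742 → M+8 is the base peak.
P(M+8) = C(5,4) × 0.295^1 × 0.705^4 = 5 × 0.2950 × 0.24703385 = 0.364375 (base)
P(M+2) = C(5,1) × 0.295^4 × 0.705^1 = 5 × 0.00757335 × 0.7050 = 0.026696
Relative intensity = 0.026696 / 0.364375 × 100 = 7.33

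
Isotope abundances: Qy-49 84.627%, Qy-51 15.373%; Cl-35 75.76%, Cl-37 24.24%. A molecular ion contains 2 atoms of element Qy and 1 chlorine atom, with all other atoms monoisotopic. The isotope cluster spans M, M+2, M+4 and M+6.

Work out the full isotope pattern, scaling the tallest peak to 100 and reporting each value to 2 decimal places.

Element Qy pattern (n=2): 0.71617291 : 0.26019417 : 0.02363291
Chlorine pattern (n=1): 0.7576 : 0.2424
Convolve the two distributions (both contribute in 2-u steps):
  M: 0.71617291×0.7576 = 0.542573
  M+2: 0.71617291×0.2424 + 0.26019417×0.7576 = 0.370723
  M+4: 0.26019417×0.2424 + 0.02363291×0.7576 = 0.080975
  M+6: 0.02363291×0.2424 = 0.005729
Scale to base peak (0.542573) = 100: 100.00 : 68.33 : 14.92 : 1.06

100.00 : 68.33 : 14.92 : 1.06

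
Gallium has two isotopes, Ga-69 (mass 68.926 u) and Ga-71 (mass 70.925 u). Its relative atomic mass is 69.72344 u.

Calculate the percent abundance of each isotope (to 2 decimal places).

Ga-69: 60.11%, Ga-71: 39.89%

With x = fraction of Ga-69 (so Ga-71 is 1 − x):
68.926·x + 70.925·(1 − x) = 69.72344
(68.926 − 70.925)·x = 69.72344 − 70.925
x = -1.20156 / -1.999 = 0.60108 → 60.11% Ga-69, 39.89% Ga-71.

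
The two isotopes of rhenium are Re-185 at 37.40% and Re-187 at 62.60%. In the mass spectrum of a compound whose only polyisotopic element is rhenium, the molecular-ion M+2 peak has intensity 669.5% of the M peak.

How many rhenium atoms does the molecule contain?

The M+2/M ratio from n Re atoms is n · q/p = n · 0.6260/0.3740.
n = 6.695 × 0.3740/0.6260 = 4.00 ≈ 4

4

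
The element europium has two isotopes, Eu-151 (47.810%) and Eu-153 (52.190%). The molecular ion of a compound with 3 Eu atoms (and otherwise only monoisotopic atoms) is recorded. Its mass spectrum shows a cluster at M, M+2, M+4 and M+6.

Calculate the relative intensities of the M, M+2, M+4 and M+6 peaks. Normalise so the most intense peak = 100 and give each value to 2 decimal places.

Each Eu atom is independently Eu-151 (p = 0.47810) or Eu-153 (q = 0.52190); the cluster is the binomial expansion (p + q)^3.
P(M) = 0.47810^3 = 0.109284
P(M+2) = 3 × 0.47810^2 × 0.52190^1 = 0.357887
P(M+4) = 3 × 0.47810^1 × 0.52190^2 = 0.390674
P(M+6) = 0.52190^3 = 0.142155
The M+4 peak is largest (0.390674); scaling to 100 gives 27.97 : 91.61 : 100.00 : 36.39.

27.97 : 91.61 : 100.00 : 36.39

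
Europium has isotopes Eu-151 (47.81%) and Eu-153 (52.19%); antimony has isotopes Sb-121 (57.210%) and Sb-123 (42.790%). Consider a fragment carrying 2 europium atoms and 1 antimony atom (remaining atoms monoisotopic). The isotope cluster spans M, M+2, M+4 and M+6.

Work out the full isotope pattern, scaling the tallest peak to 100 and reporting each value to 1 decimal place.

34.1 : 100.0 : 96.4 : 30.4

Europium pattern (n=2): 0.22857961 : 0.49904078 : 0.27237961
Antimony pattern (n=1): 0.5721 : 0.4279
Convolve the two distributions (both contribute in 2-u steps):
  M: 0.22857961×0.5721 = 0.130770
  M+2: 0.22857961×0.4279 + 0.49904078×0.5721 = 0.383310
  M+4: 0.49904078×0.4279 + 0.27237961×0.5721 = 0.369368
  M+6: 0.27237961×0.4279 = 0.116551
Scale to base peak (0.383310) = 100: 34.1 : 100.0 : 96.4 : 30.4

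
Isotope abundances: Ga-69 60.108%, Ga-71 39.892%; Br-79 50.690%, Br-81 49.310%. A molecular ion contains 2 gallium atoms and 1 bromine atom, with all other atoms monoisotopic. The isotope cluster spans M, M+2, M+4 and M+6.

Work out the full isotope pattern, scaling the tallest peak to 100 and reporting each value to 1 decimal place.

43.5 : 100.0 : 75.3 : 18.6

Gallium pattern (n=2): 0.36129717 : 0.47956567 : 0.15913717
Bromine pattern (n=1): 0.5069 : 0.4931
Convolve the two distributions (both contribute in 2-u steps):
  M: 0.36129717×0.5069 = 0.183142
  M+2: 0.36129717×0.4931 + 0.47956567×0.5069 = 0.421247
  M+4: 0.47956567×0.4931 + 0.15913717×0.5069 = 0.317140
  M+6: 0.15913717×0.4931 = 0.078471
Scale to base peak (0.421247) = 100: 43.5 : 100.0 : 75.3 : 18.6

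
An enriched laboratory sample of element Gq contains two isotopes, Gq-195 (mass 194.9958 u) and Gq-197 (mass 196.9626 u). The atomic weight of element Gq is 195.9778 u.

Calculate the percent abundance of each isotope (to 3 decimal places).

Let x be the fractional abundance of Gq-195; then Gq-197 has abundance 1 − x.
194.9958·x + 196.9626·(1 − x) = 195.9778
(194.9958 − 196.9626)·x = 195.9778 − 196.9626
x = -0.9848 / -1.9668 = 0.50071 → 50.071% Gq-195, 49.929% Gq-197.

Gq-195: 50.071%, Gq-197: 49.929%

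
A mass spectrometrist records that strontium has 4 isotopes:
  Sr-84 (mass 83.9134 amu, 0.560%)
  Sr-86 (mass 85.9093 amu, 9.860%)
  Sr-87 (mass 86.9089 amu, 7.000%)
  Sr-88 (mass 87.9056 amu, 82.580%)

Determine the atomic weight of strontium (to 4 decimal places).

Average mass = Σ (abundance × isotope mass) = 0.00560 × 83.9134 + 0.09860 × 85.9093 + 0.07000 × 86.9089 + 0.82580 × 87.9056
= 0.46992 + 8.47066 + 6.08362 + 72.59244 = 87.61664 amu

87.6166 amu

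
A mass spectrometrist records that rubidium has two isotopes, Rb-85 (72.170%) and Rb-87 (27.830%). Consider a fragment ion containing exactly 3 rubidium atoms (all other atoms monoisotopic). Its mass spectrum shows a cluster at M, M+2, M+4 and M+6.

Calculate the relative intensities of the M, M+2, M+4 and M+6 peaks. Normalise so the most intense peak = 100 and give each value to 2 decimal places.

86.44 : 100.00 : 38.56 : 4.96

Expanding (0.72170 + 0.27830)^3:
P(M) = 0.72170^3 = 0.375898
P(M+2) = 3 × 0.72170^2 × 0.27830^1 = 0.434858
P(M+4) = 3 × 0.72170^1 × 0.27830^2 = 0.167689
P(M+6) = 0.27830^3 = 0.021555
The M+2 peak is largest (0.434858); scaling to 100 gives 86.44 : 100.00 : 38.56 : 4.96.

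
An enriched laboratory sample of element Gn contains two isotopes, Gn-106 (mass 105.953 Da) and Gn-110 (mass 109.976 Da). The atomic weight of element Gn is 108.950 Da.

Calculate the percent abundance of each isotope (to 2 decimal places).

Gn-106: 25.50%, Gn-110: 74.50%

Let x be the fractional abundance of Gn-106; then Gn-110 has abundance 1 − x.
105.953·x + 109.976·(1 − x) = 108.950
(105.953 − 109.976)·x = 108.950 − 109.976
x = -1.026 / -4.023 = 0.25503 → 25.50% Gn-106, 74.50% Gn-110.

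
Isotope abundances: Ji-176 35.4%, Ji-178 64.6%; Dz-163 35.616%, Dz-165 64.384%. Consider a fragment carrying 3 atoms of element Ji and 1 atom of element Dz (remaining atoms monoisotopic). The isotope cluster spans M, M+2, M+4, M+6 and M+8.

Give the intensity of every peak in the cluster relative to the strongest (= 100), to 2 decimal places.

Element Ji pattern (n=3): 0.04436186 : 0.24286241 : 0.44318959 : 0.26958614
Element Dz pattern (n=1): 0.35616 : 0.64384
Convolve the two distributions (both contribute in 2-u steps):
  M: 0.04436186×0.35616 = 0.015800
  M+2: 0.04436186×0.64384 + 0.24286241×0.35616 = 0.115060
  M+4: 0.24286241×0.64384 + 0.44318959×0.35616 = 0.314211
  M+6: 0.44318959×0.64384 + 0.26958614×0.35616 = 0.381359
  M+8: 0.26958614×0.64384 = 0.173570
Scale to base peak (0.381359) = 100: 4.14 : 30.17 : 82.39 : 100.00 : 45.51

4.14 : 30.17 : 82.39 : 100.00 : 45.51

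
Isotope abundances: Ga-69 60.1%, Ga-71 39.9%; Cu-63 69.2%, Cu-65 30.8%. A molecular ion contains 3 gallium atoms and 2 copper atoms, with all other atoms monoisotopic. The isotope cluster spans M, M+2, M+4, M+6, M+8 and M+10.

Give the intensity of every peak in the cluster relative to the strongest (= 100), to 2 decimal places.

30.36 : 87.51 : 100.00 : 56.61 : 15.86 : 1.76

Gallium pattern (n=3): 0.2170818 : 0.4323576 : 0.2870394 : 0.0635212
Copper pattern (n=2): 0.478864 : 0.426272 : 0.094864
Convolve the two distributions (both contribute in 2-u steps):
  M: 0.2170818×0.478864 = 0.103953
  M+2: 0.2170818×0.426272 + 0.4323576×0.478864 = 0.299576
  M+4: 0.2170818×0.094864 + 0.4323576×0.426272 + 0.2870394×0.478864 = 0.342348
  M+6: 0.4323576×0.094864 + 0.2870394×0.426272 + 0.0635212×0.478864 = 0.193790
  M+8: 0.2870394×0.094864 + 0.0635212×0.426272 = 0.054307
  M+10: 0.0635212×0.094864 = 0.006026
Scale to base peak (0.342348) = 100: 30.36 : 87.51 : 100.00 : 56.61 : 15.86 : 1.76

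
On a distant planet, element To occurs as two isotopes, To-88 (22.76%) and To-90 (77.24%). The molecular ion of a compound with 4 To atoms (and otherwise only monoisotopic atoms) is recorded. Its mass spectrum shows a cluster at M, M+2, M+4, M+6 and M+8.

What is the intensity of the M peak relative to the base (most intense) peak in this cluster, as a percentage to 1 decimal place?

Term probabilities: M 0.0027, M+2 0.0364, M+4 0.1854, M+6 0.4195, M+8 0.3559. Base peak = M+6.
P(M+6) = C(4,3) × 0.2276^1 × 0.7724^3 = 4 × 0.2276 × 0.4608152 = 0.419526 (base)
P(M) = C(4,0) × 0.2276^4 × 0.7724^0 = 1 × 0.00268342 × 1.0000 = 0.002683
Relative intensity = 0.002683 / 0.419526 × 100 = 0.6

0.6%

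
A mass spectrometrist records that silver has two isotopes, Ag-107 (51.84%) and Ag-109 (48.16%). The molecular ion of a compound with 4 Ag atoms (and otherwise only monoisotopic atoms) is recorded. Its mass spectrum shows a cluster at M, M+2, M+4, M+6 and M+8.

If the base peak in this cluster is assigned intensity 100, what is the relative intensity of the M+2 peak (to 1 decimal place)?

Binomial terms of (0.5184 + 0.4816)^4: M 0.0722, M+2 0.2684, M+4 0.3740, M+6 0.2316, M+8 0.0538 → M+4 is the base peak.
P(M+4) = C(4,2) × 0.5184^2 × 0.4816^2 = 6 × 0.26873856 × 0.23193856 = 0.373985 (base)
P(M+2) = C(4,1) × 0.5184^3 × 0.4816^1 = 4 × 0.13931407 × 0.4816 = 0.268375
Relative intensity = 0.268375 / 0.373985 × 100 = 71.8

71.8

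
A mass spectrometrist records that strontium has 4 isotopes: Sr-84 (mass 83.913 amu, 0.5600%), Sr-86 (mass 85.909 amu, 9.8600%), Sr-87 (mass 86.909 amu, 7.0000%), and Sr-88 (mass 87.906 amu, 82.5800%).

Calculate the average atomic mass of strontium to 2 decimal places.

87.62 amu

Weight each isotope mass by its fractional abundance: 0.005600 × 83.913 + 0.098600 × 85.909 + 0.070000 × 86.909 + 0.825800 × 87.906
= 0.4699 + 8.4706 + 6.0836 + 72.5928 = 87.6169 amu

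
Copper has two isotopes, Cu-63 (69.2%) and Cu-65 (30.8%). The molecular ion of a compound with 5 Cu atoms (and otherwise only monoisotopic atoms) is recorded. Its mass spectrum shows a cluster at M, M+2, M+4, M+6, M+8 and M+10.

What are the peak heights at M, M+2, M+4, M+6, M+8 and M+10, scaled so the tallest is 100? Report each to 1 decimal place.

Expanding (0.692 + 0.308)^5:
P(M) = 0.692^5 = 0.158683
P(M+2) = 5 × 0.692^4 × 0.308^1 = 0.353139
P(M+4) = 10 × 0.692^3 × 0.308^2 = 0.314355
P(M+6) = 10 × 0.692^2 × 0.308^3 = 0.139915
P(M+8) = 5 × 0.692^1 × 0.308^4 = 0.031137
P(M+10) = 0.308^5 = 0.002772
The M+2 peak is largest (0.353139); scaling to 100 gives 44.9 : 100.0 : 89.0 : 39.6 : 8.8 : 0.8.

44.9 : 100.0 : 89.0 : 39.6 : 8.8 : 0.8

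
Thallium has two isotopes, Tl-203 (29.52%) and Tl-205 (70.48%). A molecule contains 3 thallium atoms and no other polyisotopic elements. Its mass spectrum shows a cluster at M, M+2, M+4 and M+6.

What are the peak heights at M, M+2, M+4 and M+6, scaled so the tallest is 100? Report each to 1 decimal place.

Expanding (0.2952 + 0.7048)^3:
P(M) = 0.2952^3 = 0.025725
P(M+2) = 3 × 0.2952^2 × 0.7048^1 = 0.184255
P(M+4) = 3 × 0.2952^1 × 0.7048^2 = 0.439916
P(M+6) = 0.7048^3 = 0.350104
The M+4 peak is largest (0.439916); scaling to 100 gives 5.8 : 41.9 : 100.0 : 79.6.

5.8 : 41.9 : 100.0 : 79.6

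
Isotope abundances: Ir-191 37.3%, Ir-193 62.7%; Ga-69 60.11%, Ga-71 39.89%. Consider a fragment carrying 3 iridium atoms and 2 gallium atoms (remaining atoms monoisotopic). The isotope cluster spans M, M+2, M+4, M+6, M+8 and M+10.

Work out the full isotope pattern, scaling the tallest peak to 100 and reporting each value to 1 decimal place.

Iridium pattern (n=3): 0.05189512 : 0.26170165 : 0.43991135 : 0.24649188
Gallium pattern (n=2): 0.36132121 : 0.47955758 : 0.15912121
Convolve the two distributions (both contribute in 2-u steps):
  M: 0.05189512×0.36132121 = 0.018751
  M+2: 0.05189512×0.47955758 + 0.26170165×0.36132121 = 0.119445
  M+4: 0.05189512×0.15912121 + 0.26170165×0.47955758 + 0.43991135×0.36132121 = 0.292708
  M+6: 0.26170165×0.15912121 + 0.43991135×0.47955758 + 0.24649188×0.36132121 = 0.341668
  M+8: 0.43991135×0.15912121 + 0.24649188×0.47955758 = 0.188206
  M+10: 0.24649188×0.15912121 = 0.039222
Scale to base peak (0.341668) = 100: 5.5 : 35.0 : 85.7 : 100.0 : 55.1 : 11.5

5.5 : 35.0 : 85.7 : 100.0 : 55.1 : 11.5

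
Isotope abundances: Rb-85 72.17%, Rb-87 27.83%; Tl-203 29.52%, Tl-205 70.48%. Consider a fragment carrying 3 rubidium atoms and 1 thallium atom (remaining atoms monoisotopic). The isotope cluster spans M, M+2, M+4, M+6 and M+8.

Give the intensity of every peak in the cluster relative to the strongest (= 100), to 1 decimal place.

28.2 : 100.0 : 90.5 : 31.7 : 3.9

Rubidium pattern (n=3): 0.37589809 : 0.43485841 : 0.16768892 : 0.02155458
Thallium pattern (n=1): 0.2952 : 0.7048
Convolve the two distributions (both contribute in 2-u steps):
  M: 0.37589809×0.2952 = 0.110965
  M+2: 0.37589809×0.7048 + 0.43485841×0.2952 = 0.393303
  M+4: 0.43485841×0.7048 + 0.16768892×0.2952 = 0.355990
  M+6: 0.16768892×0.7048 + 0.02155458×0.2952 = 0.124550
  M+8: 0.02155458×0.7048 = 0.015192
Scale to base peak (0.393303) = 100: 28.2 : 100.0 : 90.5 : 31.7 : 3.9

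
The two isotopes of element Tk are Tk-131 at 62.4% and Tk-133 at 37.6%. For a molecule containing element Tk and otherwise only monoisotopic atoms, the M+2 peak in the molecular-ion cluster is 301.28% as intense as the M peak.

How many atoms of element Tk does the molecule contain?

With n Tk atoms, P(M+2)/P(M) = C(n,1)·p^(n−1)q / p^n = n·q/p = n · 0.376/0.624.
n = 3.0128 × 0.624/0.376 = 5.00 ≈ 5

5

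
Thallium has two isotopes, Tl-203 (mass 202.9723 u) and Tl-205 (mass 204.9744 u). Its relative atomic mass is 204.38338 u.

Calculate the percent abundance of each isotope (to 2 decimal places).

With x = fraction of Tl-203 (so Tl-205 is 1 − x):
202.9723·x + 204.9744·(1 − x) = 204.38338
(202.9723 − 204.9744)·x = 204.38338 − 204.9744
x = -0.59102 / -2.0021 = 0.29520 → 29.52% Tl-203, 70.48% Tl-205.

Tl-203: 29.52%, Tl-205: 70.48%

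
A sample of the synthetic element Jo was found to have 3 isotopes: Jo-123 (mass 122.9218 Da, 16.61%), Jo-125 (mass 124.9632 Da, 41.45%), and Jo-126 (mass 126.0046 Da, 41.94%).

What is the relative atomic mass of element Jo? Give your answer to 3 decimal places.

125.061 Da

The abundance-weighted mean is 0.1661 × 122.9218 + 0.4145 × 124.9632 + 0.4194 × 126.0046
= 20.41731 + 51.79725 + 52.84633 = 125.06089 Da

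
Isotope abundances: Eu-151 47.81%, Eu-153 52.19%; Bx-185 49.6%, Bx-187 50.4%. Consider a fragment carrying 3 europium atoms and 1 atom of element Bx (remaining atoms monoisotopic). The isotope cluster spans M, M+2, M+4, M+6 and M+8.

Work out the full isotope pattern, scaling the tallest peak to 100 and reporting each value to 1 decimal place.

Europium pattern (n=3): 0.10928391 : 0.3578871 : 0.39067407 : 0.14215492
Element Bx pattern (n=1): 0.4960 : 0.5040
Convolve the two distributions (both contribute in 2-u steps):
  M: 0.10928391×0.4960 = 0.054205
  M+2: 0.10928391×0.5040 + 0.3578871×0.4960 = 0.232591
  M+4: 0.3578871×0.5040 + 0.39067407×0.4960 = 0.374149
  M+6: 0.39067407×0.5040 + 0.14215492×0.4960 = 0.267409
  M+8: 0.14215492×0.5040 = 0.071646
Scale to base peak (0.374149) = 100: 14.5 : 62.2 : 100.0 : 71.5 : 19.1

14.5 : 62.2 : 100.0 : 71.5 : 19.1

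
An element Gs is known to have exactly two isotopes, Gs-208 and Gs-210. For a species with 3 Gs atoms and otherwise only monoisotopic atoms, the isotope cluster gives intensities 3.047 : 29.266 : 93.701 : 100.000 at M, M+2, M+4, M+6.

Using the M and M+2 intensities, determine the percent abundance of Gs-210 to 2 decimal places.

76.20%

Write p for the Gs-208 fraction. I(M+2)/I(M) = [C(3,1)·p^2·(1−p)] / p^3 = 3·(1−p)/p = 29.266/3.047 = 9.6049
(1−p)/p = 9.6049/3 = 3.2016  ⇒  p = 1/(1 + 3.2016) = 0.2380
Gs-208: 23.80%, Gs-210: 76.20%.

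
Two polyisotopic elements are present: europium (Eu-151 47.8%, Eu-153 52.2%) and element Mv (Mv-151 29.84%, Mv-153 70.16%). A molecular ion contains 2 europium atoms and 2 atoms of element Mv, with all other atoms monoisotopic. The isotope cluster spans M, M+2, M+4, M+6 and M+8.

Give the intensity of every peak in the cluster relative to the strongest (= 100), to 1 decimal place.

Europium pattern (n=2): 0.228484 : 0.499032 : 0.272484
Element Mv pattern (n=2): 0.08904256 : 0.41871488 : 0.49224256
Convolve the two distributions (both contribute in 2-u steps):
  M: 0.228484×0.08904256 = 0.020345
  M+2: 0.228484×0.41871488 + 0.499032×0.08904256 = 0.140105
  M+4: 0.228484×0.49224256 + 0.499032×0.41871488 + 0.272484×0.08904256 = 0.345684
  M+6: 0.499032×0.49224256 + 0.272484×0.41871488 = 0.359738
  M+8: 0.272484×0.49224256 = 0.134128
Scale to base peak (0.359738) = 100: 5.7 : 38.9 : 96.1 : 100.0 : 37.3

5.7 : 38.9 : 96.1 : 100.0 : 37.3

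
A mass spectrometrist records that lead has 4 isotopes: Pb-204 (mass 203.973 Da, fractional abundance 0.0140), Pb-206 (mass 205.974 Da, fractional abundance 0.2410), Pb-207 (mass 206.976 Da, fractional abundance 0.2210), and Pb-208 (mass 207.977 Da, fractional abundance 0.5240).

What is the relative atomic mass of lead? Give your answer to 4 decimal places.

207.2170 Da

Average mass = Σ (abundance × isotope mass) = 0.0140 × 203.973 + 0.2410 × 205.974 + 0.2210 × 206.976 + 0.5240 × 207.977
= 2.85562 + 49.63973 + 45.74170 + 108.97995 = 207.21700 Da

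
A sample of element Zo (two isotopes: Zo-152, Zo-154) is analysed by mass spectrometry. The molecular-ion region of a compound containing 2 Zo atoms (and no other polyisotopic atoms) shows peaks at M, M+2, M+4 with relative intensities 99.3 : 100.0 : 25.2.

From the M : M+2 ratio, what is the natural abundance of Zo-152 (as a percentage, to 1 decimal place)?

66.5%

If p is the fraction of Zo that is Zo-152, then I(M+2)/I(M) = [C(2,1)·p^1·(1−p)] / p^2 = 2·(1−p)/p = 100.0/99.3 = 1.0070
(1−p)/p = 1.0070/2 = 0.5035  ⇒  p = 1/(1 + 0.5035) = 0.6651
Zo-152: 66.5%, Zo-154: 33.5%.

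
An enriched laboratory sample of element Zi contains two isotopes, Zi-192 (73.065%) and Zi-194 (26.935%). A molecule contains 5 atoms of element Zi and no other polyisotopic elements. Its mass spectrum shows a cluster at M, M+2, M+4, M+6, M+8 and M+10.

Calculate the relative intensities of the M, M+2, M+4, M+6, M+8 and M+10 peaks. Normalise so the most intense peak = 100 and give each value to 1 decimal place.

54.3 : 100.0 : 73.7 : 27.2 : 5.0 : 0.4

The 5 Zi atoms are independent, so intensities follow the terms of (0.73065 + 0.26935)^5.
P(M) = 0.73065^5 = 0.208232
P(M+2) = 5 × 0.73065^4 × 0.26935^1 = 0.383817
P(M+4) = 10 × 0.73065^3 × 0.26935^2 = 0.282984
P(M+6) = 10 × 0.73065^2 × 0.26935^3 = 0.104321
P(M+8) = 5 × 0.73065^1 × 0.26935^4 = 0.019229
P(M+10) = 0.26935^5 = 0.001418
The M+2 peak is largest (0.383817); scaling to 100 gives 54.3 : 100.0 : 73.7 : 27.2 : 5.0 : 0.4.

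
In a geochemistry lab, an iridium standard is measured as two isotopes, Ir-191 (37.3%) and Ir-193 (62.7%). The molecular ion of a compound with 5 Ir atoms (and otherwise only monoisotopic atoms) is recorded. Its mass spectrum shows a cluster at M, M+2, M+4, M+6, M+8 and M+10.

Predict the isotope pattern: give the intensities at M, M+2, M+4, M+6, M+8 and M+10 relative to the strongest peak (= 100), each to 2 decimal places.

The 5 Ir atoms are independent, so intensities follow the terms of (0.373 + 0.627)^5.
P(M) = 0.373^5 = 0.007220
P(M+2) = 5 × 0.373^4 × 0.627^1 = 0.060684
P(M+4) = 10 × 0.373^3 × 0.627^2 = 0.204015
P(M+6) = 10 × 0.373^2 × 0.627^3 = 0.342942
P(M+8) = 5 × 0.373^1 × 0.627^4 = 0.288237
P(M+10) = 0.627^5 = 0.096903
The M+6 peak is largest (0.342942); scaling to 100 gives 2.11 : 17.70 : 59.49 : 100.00 : 84.05 : 28.26.

2.11 : 17.70 : 59.49 : 100.00 : 84.05 : 28.26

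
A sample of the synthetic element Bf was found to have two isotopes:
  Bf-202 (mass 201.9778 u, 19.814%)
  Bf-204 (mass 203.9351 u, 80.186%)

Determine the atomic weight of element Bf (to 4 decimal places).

203.5473 u

The abundance-weighted mean is 0.19814 × 201.9778 + 0.80186 × 203.9351
= 40.01988 + 163.52740 = 203.54728 u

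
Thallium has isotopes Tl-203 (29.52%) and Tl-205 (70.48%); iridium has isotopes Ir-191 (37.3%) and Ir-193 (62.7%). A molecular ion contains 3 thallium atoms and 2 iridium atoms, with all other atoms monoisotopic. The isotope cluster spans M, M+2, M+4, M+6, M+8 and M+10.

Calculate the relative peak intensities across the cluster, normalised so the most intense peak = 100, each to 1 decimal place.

Thallium pattern (n=3): 0.02572463 : 0.18425524 : 0.43991564 : 0.35010449
Iridium pattern (n=2): 0.139129 : 0.467742 : 0.393129
Convolve the two distributions (both contribute in 2-u steps):
  M: 0.02572463×0.139129 = 0.003579
  M+2: 0.02572463×0.467742 + 0.18425524×0.139129 = 0.037668
  M+4: 0.02572463×0.393129 + 0.18425524×0.467742 + 0.43991564×0.139129 = 0.157502
  M+6: 0.18425524×0.393129 + 0.43991564×0.467742 + 0.35010449×0.139129 = 0.326913
  M+8: 0.43991564×0.393129 + 0.35010449×0.467742 = 0.336702
  M+10: 0.35010449×0.393129 = 0.137636
Scale to base peak (0.336702) = 100: 1.1 : 11.2 : 46.8 : 97.1 : 100.0 : 40.9

1.1 : 11.2 : 46.8 : 97.1 : 100.0 : 40.9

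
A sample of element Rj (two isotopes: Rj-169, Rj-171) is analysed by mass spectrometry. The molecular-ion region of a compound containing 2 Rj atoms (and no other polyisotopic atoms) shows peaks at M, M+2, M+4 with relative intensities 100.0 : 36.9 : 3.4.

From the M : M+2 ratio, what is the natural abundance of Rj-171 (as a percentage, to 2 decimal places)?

15.58%

If p is the fraction of Rj that is Rj-169, then I(M+2)/I(M) = [C(2,1)·p^1·(1−p)] / p^2 = 2·(1−p)/p = 36.9/100.0 = 0.3690
(1−p)/p = 0.3690/2 = 0.1845  ⇒  p = 1/(1 + 0.1845) = 0.8442
Rj-169: 84.42%, Rj-171: 15.58%.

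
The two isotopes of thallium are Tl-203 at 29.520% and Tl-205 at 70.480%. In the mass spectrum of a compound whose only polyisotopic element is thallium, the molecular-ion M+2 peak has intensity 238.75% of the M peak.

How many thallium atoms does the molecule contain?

For n independent Tl atoms, I(M+2)/I(M) = n · (abundance Tl-205) / (abundance Tl-203) = n · 0.70480/0.29520.
n = 2.3875 × 0.29520/0.70480 = 1.00 ≈ 1

1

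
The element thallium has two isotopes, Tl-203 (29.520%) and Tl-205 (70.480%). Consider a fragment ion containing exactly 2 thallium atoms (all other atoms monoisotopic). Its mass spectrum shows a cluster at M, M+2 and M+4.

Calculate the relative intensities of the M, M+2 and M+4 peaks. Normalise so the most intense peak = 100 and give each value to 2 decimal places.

17.54 : 83.77 : 100.00

The 2 Tl atoms are independent, so intensities follow the terms of (0.29520 + 0.70480)^2.
P(M) = 0.29520^2 = 0.087143
P(M+2) = 2 × 0.29520^1 × 0.70480^1 = 0.416114
P(M+4) = 0.70480^2 = 0.496743
The M+4 peak is largest (0.496743); scaling to 100 gives 17.54 : 83.77 : 100.00.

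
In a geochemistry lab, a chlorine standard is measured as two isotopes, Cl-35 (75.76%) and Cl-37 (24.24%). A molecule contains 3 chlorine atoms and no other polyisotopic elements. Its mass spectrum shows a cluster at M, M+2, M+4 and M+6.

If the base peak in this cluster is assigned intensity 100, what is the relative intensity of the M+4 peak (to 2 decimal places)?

30.71

Binomial terms of (0.7576 + 0.2424)^3: M 0.4348, M+2 0.4174, M+4 0.1335, M+6 0.0142 → M is the base peak.
P(M) = C(3,0) × 0.7576^3 × 0.2424^0 = 1 × 0.4348304 × 1.0000 = 0.434830 (base)
P(M+4) = C(3,2) × 0.7576^1 × 0.2424^2 = 3 × 0.7576 × 0.05875776 = 0.133545
Relative intensity = 0.133545 / 0.434830 × 100 = 30.71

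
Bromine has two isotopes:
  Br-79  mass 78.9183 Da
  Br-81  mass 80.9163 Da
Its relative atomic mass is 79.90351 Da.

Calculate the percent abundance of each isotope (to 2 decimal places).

Writing the weighted mean with unknown fraction x of Br-79:
78.9183·x + 80.9163·(1 − x) = 79.90351
(78.9183 − 80.9163)·x = 79.90351 − 80.9163
x = -1.01279 / -1.9980 = 0.50690 → 50.69% Br-79, 49.31% Br-81.

Br-79: 50.69%, Br-81: 49.31%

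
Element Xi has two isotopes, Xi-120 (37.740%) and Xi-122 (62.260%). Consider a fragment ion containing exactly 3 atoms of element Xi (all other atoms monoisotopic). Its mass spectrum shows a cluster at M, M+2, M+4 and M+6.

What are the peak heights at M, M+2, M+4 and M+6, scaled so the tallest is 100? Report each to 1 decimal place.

Expanding (0.37740 + 0.62260)^3:
P(M) = 0.37740^3 = 0.053753
P(M+2) = 3 × 0.37740^2 × 0.62260^1 = 0.266032
P(M+4) = 3 × 0.37740^1 × 0.62260^2 = 0.438876
P(M+6) = 0.62260^3 = 0.241339
The M+4 peak is largest (0.438876); scaling to 100 gives 12.2 : 60.6 : 100.0 : 55.0.

12.2 : 60.6 : 100.0 : 55.0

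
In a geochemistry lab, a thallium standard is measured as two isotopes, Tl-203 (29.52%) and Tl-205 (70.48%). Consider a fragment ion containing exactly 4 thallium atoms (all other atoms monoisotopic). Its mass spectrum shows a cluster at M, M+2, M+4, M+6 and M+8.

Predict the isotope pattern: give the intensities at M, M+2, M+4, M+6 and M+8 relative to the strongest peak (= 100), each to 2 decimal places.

1.84 : 17.54 : 62.83 : 100.00 : 59.69

Each Tl atom is independently Tl-203 (p = 0.2952) or Tl-205 (q = 0.7048); the cluster is the binomial expansion (p + q)^4.
P(M) = 0.2952^4 = 0.007594
P(M+2) = 4 × 0.2952^3 × 0.7048^1 = 0.072523
P(M+4) = 6 × 0.2952^2 × 0.7048^2 = 0.259726
P(M+6) = 4 × 0.2952^1 × 0.7048^3 = 0.413403
P(M+8) = 0.7048^4 = 0.246754
The M+6 peak is largest (0.413403); scaling to 100 gives 1.84 : 17.54 : 62.83 : 100.00 : 59.69.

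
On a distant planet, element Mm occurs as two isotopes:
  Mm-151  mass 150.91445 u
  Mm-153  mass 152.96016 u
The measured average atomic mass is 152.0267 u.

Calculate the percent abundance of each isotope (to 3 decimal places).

Mm-151: 45.630%, Mm-153: 54.370%

Let x be the fractional abundance of Mm-151; then Mm-153 has abundance 1 − x.
150.91445·x + 152.96016·(1 − x) = 152.0267
(150.91445 − 152.96016)·x = 152.0267 − 152.96016
x = -0.93346 / -2.04571 = 0.45630 → 45.630% Mm-151, 54.370% Mm-153.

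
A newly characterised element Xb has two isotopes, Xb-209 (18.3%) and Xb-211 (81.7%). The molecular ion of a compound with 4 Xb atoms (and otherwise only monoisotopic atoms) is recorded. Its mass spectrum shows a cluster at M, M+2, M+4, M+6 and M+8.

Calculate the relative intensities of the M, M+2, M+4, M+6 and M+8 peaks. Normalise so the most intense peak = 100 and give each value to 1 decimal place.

0.3 : 4.5 : 30.1 : 89.6 : 100.0

Expanding (0.183 + 0.817)^4:
P(M) = 0.183^4 = 0.001122
P(M+2) = 4 × 0.183^3 × 0.817^1 = 0.020028
P(M+4) = 6 × 0.183^2 × 0.817^2 = 0.134121
P(M+6) = 4 × 0.183^1 × 0.817^3 = 0.399188
P(M+8) = 0.817^4 = 0.445542
The M+8 peak is largest (0.445542); scaling to 100 gives 0.3 : 4.5 : 30.1 : 89.6 : 100.0.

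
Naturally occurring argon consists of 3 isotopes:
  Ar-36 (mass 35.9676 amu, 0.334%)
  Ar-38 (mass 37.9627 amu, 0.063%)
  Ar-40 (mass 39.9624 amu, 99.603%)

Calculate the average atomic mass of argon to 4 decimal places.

Weight each isotope mass by its fractional abundance: 0.00334 × 35.9676 + 0.00063 × 37.9627 + 0.99603 × 39.9624
= 0.12013 + 0.02392 + 39.80375 = 39.94780 amu

39.9478 amu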